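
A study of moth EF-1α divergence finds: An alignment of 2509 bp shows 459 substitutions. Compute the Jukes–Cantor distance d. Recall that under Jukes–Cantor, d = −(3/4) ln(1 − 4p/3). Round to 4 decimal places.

p = 459/2509 ≈ 0.182941.
d = −(3/4) ln(1 − 4p/3) = −0.75 ln(1 − 0.243921) = −0.75 ln(0.756079)
  = −0.75 × (-0.279609) = 0.209707 substitutions/site.

0.2097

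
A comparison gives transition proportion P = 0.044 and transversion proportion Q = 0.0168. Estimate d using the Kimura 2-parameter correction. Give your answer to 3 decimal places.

Under the Kimura two-parameter model, d = −½ ln(1 − 2P − Q) − ¼ ln(1 − 2Q).
1 − 2P − Q = 0.8952, giving −½ ln(0.8952) = 0.055354.
1 − 2Q = 0.9664, giving −¼ ln(0.9664) = 0.008544.
d = 0.055354 + 0.008544 = 0.063898.

0.064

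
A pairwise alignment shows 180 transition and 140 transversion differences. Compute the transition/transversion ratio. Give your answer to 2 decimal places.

1.29

R = 180/140 = 1.285714… ≈ 1.29 (to 2 d.p.).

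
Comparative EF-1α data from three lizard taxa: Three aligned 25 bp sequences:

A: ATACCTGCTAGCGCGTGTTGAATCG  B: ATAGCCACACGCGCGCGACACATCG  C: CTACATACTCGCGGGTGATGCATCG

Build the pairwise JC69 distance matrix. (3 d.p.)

d(A,B) = 0.572, d(A,C) = 0.351, d(B,C) = 0.490

A–B: 10/25 sites differ → p = 0.4, d = −0.75 ln(1 − 0.533333) = 0.571605 ≈ 0.572.
A–C: 7/25 sites differ → p = 0.28, d = −0.75 ln(1 − 0.373333) = 0.350505 ≈ 0.351.
B–C: 9/25 sites differ → p = 0.36, d = −0.75 ln(1 − 0.48) = 0.490445 ≈ 0.490.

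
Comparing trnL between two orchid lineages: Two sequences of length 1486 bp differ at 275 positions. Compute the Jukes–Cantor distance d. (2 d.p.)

p = 275/1486 ≈ 0.185061.
d = −(3/4) ln(1 − 4p/3) = −0.75 ln(1 − 0.246748) = −0.75 ln(0.753252)
  = −0.75 × (-0.283355) = 0.212516 substitutions/site.

0.21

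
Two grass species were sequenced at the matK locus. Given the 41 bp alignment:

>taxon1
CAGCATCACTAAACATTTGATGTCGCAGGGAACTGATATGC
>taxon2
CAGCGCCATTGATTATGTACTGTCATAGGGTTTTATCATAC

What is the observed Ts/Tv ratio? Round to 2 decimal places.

Transitions are A↔G and C↔T; transversions are all other mismatches.
Transitions: 12. Transversions: 6.
R = 12/6 = 2.00.

2.00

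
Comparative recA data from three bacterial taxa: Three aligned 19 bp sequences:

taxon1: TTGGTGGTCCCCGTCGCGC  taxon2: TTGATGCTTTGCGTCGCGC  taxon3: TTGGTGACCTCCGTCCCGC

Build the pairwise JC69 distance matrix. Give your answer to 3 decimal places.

taxon1–taxon2: 5/19 sites differ → p ≈ 0.263158, d = −0.75 ln(1 − 0.350877) = 0.324100 ≈ 0.324.
taxon1–taxon3: 4/19 sites differ → p ≈ 0.210526, d = −0.75 ln(1 − 0.280701) = 0.247109 ≈ 0.247.
taxon2–taxon3: 6/19 sites differ → p ≈ 0.315789, d = −0.75 ln(1 − 0.421052) = 0.409907 ≈ 0.410.

d(taxon1,taxon2) = 0.324, d(taxon1,taxon3) = 0.247, d(taxon2,taxon3) = 0.410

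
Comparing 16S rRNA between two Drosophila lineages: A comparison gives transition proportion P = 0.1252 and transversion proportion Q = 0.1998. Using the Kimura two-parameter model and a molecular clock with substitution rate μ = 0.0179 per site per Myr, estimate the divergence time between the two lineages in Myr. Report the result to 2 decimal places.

Under the Kimura two-parameter model, d = −½ ln(1 − 2P − Q) − ¼ ln(1 − 2Q).
1 − 2P − Q = 0.5498, giving −½ ln(0.5498) = 0.299100.
1 − 2Q = 0.6004, giving −¼ ln(0.6004) = 0.127540.
d = 0.299100 + 0.127540 = 0.426640.
Under a molecular clock d = 2μt, so t = d/(2μ) = 0.426640 / (2 × 0.0179) = 11.92 Myr.

11.92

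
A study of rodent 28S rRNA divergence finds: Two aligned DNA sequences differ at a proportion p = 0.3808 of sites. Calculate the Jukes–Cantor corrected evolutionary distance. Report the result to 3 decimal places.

0.532

d = −(3/4) ln(1 − 4p/3) = −0.75 ln(1 − 0.507733) = −0.75 ln(0.492267)
  = −0.75 × (-0.708734) = 0.531551 substitutions/site.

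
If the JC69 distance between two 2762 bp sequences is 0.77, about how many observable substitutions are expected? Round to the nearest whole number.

1329

Invert JC69: p = (3/4)(1 − e^(−4d/3)) = 0.75 × (1 − e^(-1.026667)) = 0.75 × (1 − 0.358199) = 0.481351.
Expected differing sites = pL ≈ 0.481351 × 2762 = 1329.491462 ≈ 1329.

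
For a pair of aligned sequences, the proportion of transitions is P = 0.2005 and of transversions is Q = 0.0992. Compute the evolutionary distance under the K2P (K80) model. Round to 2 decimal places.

0.40

Under the Kimura two-parameter model, d = −½ ln(1 − 2P − Q) − ¼ ln(1 − 2Q).
1 − 2P − Q = 0.4998, giving −½ ln(0.4998) = 0.346774.
1 − 2Q = 0.8016, giving −¼ ln(0.8016) = 0.055286.
d = 0.346774 + 0.055286 = 0.402060.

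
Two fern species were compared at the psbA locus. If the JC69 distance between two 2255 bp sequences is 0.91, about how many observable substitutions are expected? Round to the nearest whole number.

Invert JC69: p = (3/4)(1 − e^(−4d/3)) = 0.75 × (1 − e^(-1.213333)) = 0.75 × (1 − 0.297205) = 0.527096.
Expected differing sites = pL ≈ 0.527096 × 2255 = 1188.60148 ≈ 1189.

1189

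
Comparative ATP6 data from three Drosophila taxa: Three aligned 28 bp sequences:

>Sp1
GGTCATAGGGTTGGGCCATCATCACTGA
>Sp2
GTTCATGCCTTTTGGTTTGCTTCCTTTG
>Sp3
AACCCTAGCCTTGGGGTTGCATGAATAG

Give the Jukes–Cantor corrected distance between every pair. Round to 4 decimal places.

Sp1–Sp2: 15/28 sites differ → p ≈ 0.535714, d = −0.75 ln(1 − 0.714285) = 0.939570 ≈ 0.9396.
Sp1–Sp3: 14/28 sites differ → p = 0.5, d = −0.75 ln(1 − 0.666667) = 0.823960 ≈ 0.8240.
Sp2–Sp3: 14/28 sites differ → p = 0.5, d = −0.75 ln(1 − 0.666667) = 0.823960 ≈ 0.8240.

d(Sp1,Sp2) = 0.9396, d(Sp1,Sp3) = 0.8240, d(Sp2,Sp3) = 0.8240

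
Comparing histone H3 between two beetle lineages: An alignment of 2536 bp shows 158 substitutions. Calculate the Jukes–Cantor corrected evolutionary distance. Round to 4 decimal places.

p = 158/2536 ≈ 0.062303.
d = −(3/4) ln(1 − 4p/3) = −0.75 ln(1 − 0.083071) = −0.75 ln(0.916929)
  = −0.75 × (-0.086725) = 0.065044 substitutions/site.

0.0650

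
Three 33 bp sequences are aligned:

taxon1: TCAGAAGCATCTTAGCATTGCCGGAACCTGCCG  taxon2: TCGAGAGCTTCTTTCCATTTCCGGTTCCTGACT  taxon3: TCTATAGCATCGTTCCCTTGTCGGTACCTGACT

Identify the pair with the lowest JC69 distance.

taxon2 and taxon3

taxon1–taxon2: 11/33 differ, p = 0.333, d = 0.441.
taxon1–taxon3: 11/33 differ, p = 0.333, d = 0.441.
taxon2–taxon3: 8/33 differ, p = 0.242, d = 0.293.
The smallest distance is between taxon2 and taxon3.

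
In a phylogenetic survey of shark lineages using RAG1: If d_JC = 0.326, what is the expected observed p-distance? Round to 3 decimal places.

p = (3/4)(1 − e^(−4d/3)) = 0.75 × (1 − e^(-0.434667)) = 0.75 × (1 − 0.647480) = 0.264390.

0.264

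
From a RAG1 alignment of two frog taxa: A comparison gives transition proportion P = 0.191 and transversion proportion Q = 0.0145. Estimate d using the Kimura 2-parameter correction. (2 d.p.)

Under the Kimura two-parameter model, d = −½ ln(1 − 2P − Q) − ¼ ln(1 − 2Q).
1 − 2P − Q = 0.6035, giving −½ ln(0.6035) = 0.252505.
1 − 2Q = 0.971, giving −¼ ln(0.971) = 0.007357.
d = 0.252505 + 0.007357 = 0.259862.

0.26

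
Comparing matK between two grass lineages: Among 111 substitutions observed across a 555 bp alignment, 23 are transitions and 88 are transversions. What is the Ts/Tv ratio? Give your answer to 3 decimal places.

R = 23/88 = 0.261363… ≈ 0.261 (to 3 d.p.).

0.261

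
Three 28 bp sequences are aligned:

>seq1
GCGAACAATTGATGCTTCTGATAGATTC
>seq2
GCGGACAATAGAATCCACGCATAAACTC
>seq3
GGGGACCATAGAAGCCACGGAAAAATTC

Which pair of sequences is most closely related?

seq2 and seq3

seq1–seq2: 10/28 differ, p = 0.357, d = 0.485.
seq1–seq3: 10/28 differ, p = 0.357, d = 0.485.
seq2–seq3: 6/28 differ, p = 0.214, d = 0.252.
The smallest distance is between seq2 and seq3.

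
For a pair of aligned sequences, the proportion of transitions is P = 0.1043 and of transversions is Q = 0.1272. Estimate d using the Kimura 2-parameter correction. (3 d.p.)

Under the Kimura two-parameter model, d = −½ ln(1 − 2P − Q) − ¼ ln(1 − 2Q).
1 − 2P − Q = 0.6642, giving −½ ln(0.6642) = 0.204586.
1 − 2Q = 0.7456, giving −¼ ln(0.7456) = 0.073392.
d = 0.204586 + 0.073392 = 0.277978.

0.278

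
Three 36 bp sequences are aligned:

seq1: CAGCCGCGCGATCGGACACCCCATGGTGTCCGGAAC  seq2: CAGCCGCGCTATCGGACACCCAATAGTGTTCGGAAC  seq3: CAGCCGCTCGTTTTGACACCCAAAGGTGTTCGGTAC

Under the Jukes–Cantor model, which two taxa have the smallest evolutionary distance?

seq1–seq2: 4/36 differ, p = 0.111, d = 0.120.
seq1–seq3: 8/36 differ, p = 0.222, d = 0.264.
seq2–seq3: 8/36 differ, p = 0.222, d = 0.264.
The smallest distance is between seq1 and seq2.

seq1 and seq2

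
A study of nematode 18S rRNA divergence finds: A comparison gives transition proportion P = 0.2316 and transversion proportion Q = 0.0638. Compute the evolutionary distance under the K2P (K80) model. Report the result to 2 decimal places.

0.41

Under the Kimura two-parameter model, d = −½ ln(1 − 2P − Q) − ¼ ln(1 − 2Q).
1 − 2P − Q = 0.473, giving −½ ln(0.473) = 0.374330.
1 − 2Q = 0.8724, giving −¼ ln(0.8724) = 0.034127.
d = 0.374330 + 0.034127 = 0.408457.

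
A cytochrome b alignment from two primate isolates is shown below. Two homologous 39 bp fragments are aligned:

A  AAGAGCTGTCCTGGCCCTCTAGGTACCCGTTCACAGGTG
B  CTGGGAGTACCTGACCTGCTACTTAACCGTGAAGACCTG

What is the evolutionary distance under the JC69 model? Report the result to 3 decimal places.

The sequences differ at 18 of 39 sites, so p = 18/39 ≈ 0.461538.
d = −(3/4) ln(1 − 4p/3) = −0.75 ln(1 − 0.615384) = −0.75 ln(0.384616)
  = −0.75 × (-0.955510) = 0.716633 substitutions/site.

0.717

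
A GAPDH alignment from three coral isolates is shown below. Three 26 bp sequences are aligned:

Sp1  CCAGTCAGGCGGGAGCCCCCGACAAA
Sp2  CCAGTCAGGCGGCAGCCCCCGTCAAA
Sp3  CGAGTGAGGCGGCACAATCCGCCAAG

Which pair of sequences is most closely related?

Sp1–Sp2: 2/26 differ, p = 0.077, d = 0.081.
Sp1–Sp3: 9/26 differ, p = 0.346, d = 0.464.
Sp2–Sp3: 8/26 differ, p = 0.308, d = 0.396.
The smallest distance is between Sp1 and Sp2.

Sp1 and Sp2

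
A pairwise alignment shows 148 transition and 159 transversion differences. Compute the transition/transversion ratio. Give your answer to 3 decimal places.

R = 148/159 = 0.930817… ≈ 0.931 (to 3 d.p.).

0.931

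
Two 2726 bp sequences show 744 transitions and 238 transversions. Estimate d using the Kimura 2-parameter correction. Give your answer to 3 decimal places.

P = 744/2726 ≈ 0.272927 and Q = 238/2726 ≈ 0.087307.
Under the Kimura two-parameter model, d = −½ ln(1 − 2P − Q) − ¼ ln(1 − 2Q).
1 − 2P − Q = 0.366839, giving −½ ln(0.366839) = 0.501416.
1 − 2Q = 0.825386, giving −¼ ln(0.825386) = 0.047976.
d = 0.501416 + 0.047976 = 0.549392.

0.549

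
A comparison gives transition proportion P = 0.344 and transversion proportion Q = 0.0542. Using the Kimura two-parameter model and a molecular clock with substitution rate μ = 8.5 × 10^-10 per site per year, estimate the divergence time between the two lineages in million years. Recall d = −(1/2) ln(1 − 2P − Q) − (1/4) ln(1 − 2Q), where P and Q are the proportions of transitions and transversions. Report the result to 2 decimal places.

415.57

Under the Kimura two-parameter model, d = −½ ln(1 − 2P − Q) − ¼ ln(1 − 2Q).
1 − 2P − Q = 0.2578, giving −½ ln(0.2578) = 0.677786.
1 − 2Q = 0.8916, giving −¼ ln(0.8916) = 0.028684.
d = 0.677786 + 0.028684 = 0.706470.
Under a molecular clock d = 2μt, so t = d/(2μ) = 0.706470 / (2 × 8.5 × 10^-10) = 415.57 million years.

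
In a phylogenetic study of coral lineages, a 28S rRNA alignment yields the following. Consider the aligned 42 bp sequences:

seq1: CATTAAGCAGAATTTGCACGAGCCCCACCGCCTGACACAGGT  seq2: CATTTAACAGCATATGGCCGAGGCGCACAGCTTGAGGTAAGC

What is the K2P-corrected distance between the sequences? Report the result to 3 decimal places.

0.486

Of 42 sites, 6 differences are transitions and 9 are transversions, so P = 6/42 ≈ 0.142857 and Q = 9/42 ≈ 0.214286.
Under the Kimura two-parameter model, d = −½ ln(1 − 2P − Q) − ¼ ln(1 − 2Q).
1 − 2P − Q = 0.5, giving −½ ln(0.5) = 0.346574.
1 − 2Q = 0.571428, giving −¼ ln(0.571428) = 0.139904.
d = 0.346574 + 0.139904 = 0.486478.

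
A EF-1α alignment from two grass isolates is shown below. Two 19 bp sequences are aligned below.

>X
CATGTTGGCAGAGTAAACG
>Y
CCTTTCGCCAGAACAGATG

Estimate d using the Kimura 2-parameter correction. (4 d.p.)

Of 19 sites, 5 differences are transitions and 3 are transversions, so P = 5/19 ≈ 0.263158 and Q = 3/19 ≈ 0.157895.
Under the Kimura two-parameter model, d = −½ ln(1 − 2P − Q) − ¼ ln(1 − 2Q).
1 − 2P − Q = 0.315789, giving −½ ln(0.315789) = 0.576341.
1 − 2Q = 0.68421, giving −¼ ln(0.68421) = 0.094873.
d = 0.576341 + 0.094873 = 0.671214.

0.6712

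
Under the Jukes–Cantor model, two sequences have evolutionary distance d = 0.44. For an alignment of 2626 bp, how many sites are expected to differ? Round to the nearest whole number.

874

Invert JC69: p = (3/4)(1 − e^(−4d/3)) = 0.75 × (1 − e^(-0.586667)) = 0.75 × (1 − 0.556178) = 0.332867.
Expected differing sites = pL ≈ 0.332867 × 2626 = 874.108742 ≈ 874.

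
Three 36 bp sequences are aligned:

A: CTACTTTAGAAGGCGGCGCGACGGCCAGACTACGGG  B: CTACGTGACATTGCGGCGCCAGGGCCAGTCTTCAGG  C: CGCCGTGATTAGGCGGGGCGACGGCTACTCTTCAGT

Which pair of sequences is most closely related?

A and B

A–B: 10/36 differ, p = 0.278, d = 0.347.
A–C: 13/36 differ, p = 0.361, d = 0.493.
B–C: 12/36 differ, p = 0.333, d = 0.441.
The smallest distance is between A and B.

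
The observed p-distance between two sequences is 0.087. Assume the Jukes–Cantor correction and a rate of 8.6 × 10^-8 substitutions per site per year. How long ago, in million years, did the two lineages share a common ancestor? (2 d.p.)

d = −(3/4) ln(1 − 4p/3) = −0.75 ln(1 − 0.116) = −0.75 ln(0.884)
  = −0.75 × (-0.123298) = 0.092474 substitutions/site.
Under a molecular clock d = 2μt, so t = d/(2μ) = 0.092474 / (2 × 8.6 × 10^-8) = 0.54 million years.

0.54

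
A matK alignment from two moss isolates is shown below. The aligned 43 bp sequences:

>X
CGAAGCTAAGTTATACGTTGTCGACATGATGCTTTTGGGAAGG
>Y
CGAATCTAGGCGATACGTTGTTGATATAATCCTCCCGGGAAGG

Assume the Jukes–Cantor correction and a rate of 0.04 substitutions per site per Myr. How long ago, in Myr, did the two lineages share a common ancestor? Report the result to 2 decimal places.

The sequences differ at 11 of 43 sites, so p = 11/43 ≈ 0.255814.
d = −(3/4) ln(1 − 4p/3) = −0.75 ln(1 − 0.341085) = −0.75 ln(0.658915)
  = −0.75 × (-0.417161) = 0.312871 substitutions/site.
Under a molecular clock d = 2μt, so t = d/(2μ) = 0.312871 / (2 × 0.04) = 3.91 Myr.

3.91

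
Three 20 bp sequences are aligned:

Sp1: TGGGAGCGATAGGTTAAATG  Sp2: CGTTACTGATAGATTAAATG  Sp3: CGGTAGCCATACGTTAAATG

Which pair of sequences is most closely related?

Sp1 and Sp3

Sp1–Sp2: 6/20 differ, p = 0.300, d = 0.383.
Sp1–Sp3: 4/20 differ, p = 0.200, d = 0.233.
Sp2–Sp3: 6/20 differ, p = 0.300, d = 0.383.
The smallest distance is between Sp1 and Sp3.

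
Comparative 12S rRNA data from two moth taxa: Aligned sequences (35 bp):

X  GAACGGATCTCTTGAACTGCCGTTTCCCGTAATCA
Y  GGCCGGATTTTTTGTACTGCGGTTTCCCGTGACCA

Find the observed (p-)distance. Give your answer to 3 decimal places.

0.229

The sequences differ at 8 of 35 positions (sites 2, 3, 9, 11, 15, 21, 31, 33).
p = 8/35 = 0.228571… ≈ 0.229 (to 3 d.p.).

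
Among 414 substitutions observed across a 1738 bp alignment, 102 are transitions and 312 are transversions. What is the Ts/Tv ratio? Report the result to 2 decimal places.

0.33

R = 102/312 = 0.326923… ≈ 0.33 (to 2 d.p.).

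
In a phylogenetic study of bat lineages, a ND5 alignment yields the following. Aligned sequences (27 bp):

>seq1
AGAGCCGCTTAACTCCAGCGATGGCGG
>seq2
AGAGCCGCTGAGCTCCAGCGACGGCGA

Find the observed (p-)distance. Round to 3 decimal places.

0.148

The sequences differ at 4 of 27 positions (sites 10, 12, 22, 27).
p = 4/27 = 0.148148… ≈ 0.148 (to 3 d.p.).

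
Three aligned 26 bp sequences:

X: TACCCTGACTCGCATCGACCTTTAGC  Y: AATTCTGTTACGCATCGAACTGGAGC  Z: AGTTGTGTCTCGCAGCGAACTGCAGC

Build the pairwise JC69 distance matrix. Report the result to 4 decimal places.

X–Y: 9/26 sites differ → p ≈ 0.346154, d = −0.75 ln(1 − 0.461539) = 0.464280 ≈ 0.4643.
X–Z: 10/26 sites differ → p ≈ 0.384615, d = −0.75 ln(1 − 0.51282) = 0.539341 ≈ 0.5393.
Y–Z: 6/26 sites differ → p ≈ 0.230769, d = −0.75 ln(1 − 0.307692) = 0.275793 ≈ 0.2758.

d(X,Y) = 0.4643, d(X,Z) = 0.5393, d(Y,Z) = 0.2758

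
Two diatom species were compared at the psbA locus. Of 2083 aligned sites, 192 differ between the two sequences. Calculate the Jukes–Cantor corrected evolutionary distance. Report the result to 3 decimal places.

0.098

p = 192/2083 ≈ 0.092175.
d = −(3/4) ln(1 − 4p/3) = −0.75 ln(1 − 0.1229) = −0.75 ln(0.8771)
  = −0.75 × (-0.131134) = 0.098351 substitutions/site.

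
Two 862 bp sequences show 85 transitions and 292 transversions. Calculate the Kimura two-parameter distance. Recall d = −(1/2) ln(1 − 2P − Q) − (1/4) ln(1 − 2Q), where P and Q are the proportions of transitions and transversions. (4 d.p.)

P = 85/862 ≈ 0.098608 and Q = 292/862 ≈ 0.338747.
Under the Kimura two-parameter model, d = −½ ln(1 − 2P − Q) − ¼ ln(1 − 2Q).
1 − 2P − Q = 0.464037, giving −½ ln(0.464037) = 0.383895.
1 − 2Q = 0.322506, giving −¼ ln(0.322506) = 0.282908.
d = 0.383895 + 0.282908 = 0.666803.

0.6668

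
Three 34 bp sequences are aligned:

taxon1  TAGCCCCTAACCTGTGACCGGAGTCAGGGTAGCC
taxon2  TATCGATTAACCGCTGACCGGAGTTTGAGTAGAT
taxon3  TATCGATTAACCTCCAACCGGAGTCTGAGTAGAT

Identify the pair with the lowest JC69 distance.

taxon2 and taxon3

taxon1–taxon2: 11/34 differ, p = 0.324, d = 0.423.
taxon1–taxon3: 11/34 differ, p = 0.324, d = 0.423.
taxon2–taxon3: 4/34 differ, p = 0.118, d = 0.128.
The smallest distance is between taxon2 and taxon3.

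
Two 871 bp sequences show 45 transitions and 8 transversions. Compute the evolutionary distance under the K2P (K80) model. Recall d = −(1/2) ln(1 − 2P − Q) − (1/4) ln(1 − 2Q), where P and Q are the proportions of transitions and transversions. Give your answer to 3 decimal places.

0.064

P = 45/871 ≈ 0.051665 and Q = 8/871 ≈ 0.009185.
Under the Kimura two-parameter model, d = −½ ln(1 − 2P − Q) − ¼ ln(1 − 2Q).
1 − 2P − Q = 0.887485, giving −½ ln(0.887485) = 0.059682.
1 − 2Q = 0.98163, giving −¼ ln(0.98163) = 0.004635.
d = 0.059682 + 0.004635 = 0.064317.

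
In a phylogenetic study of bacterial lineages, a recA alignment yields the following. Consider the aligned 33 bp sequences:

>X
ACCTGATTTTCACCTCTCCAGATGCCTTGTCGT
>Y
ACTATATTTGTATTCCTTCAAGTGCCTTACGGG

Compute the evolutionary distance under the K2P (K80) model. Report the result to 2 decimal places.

0.80

Of 33 sites, 10 differences are transitions and 5 are transversions, so P = 10/33 ≈ 0.30303 and Q = 5/33 ≈ 0.151515.
Under the Kimura two-parameter model, d = −½ ln(1 − 2P − Q) − ¼ ln(1 − 2Q).
1 − 2P − Q = 0.242425, giving −½ ln(0.242425) = 0.708531.
1 − 2Q = 0.69697, giving −¼ ln(0.69697) = 0.090253.
d = 0.708531 + 0.090253 = 0.798784.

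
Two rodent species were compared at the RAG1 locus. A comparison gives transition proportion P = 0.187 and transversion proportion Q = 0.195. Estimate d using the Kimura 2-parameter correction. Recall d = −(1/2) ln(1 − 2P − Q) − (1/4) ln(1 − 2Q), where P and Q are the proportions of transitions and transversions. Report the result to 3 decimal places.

0.544

Under the Kimura two-parameter model, d = −½ ln(1 − 2P − Q) − ¼ ln(1 − 2Q).
1 − 2P − Q = 0.431, giving −½ ln(0.431) = 0.420824.
1 − 2Q = 0.61, giving −¼ ln(0.61) = 0.123574.
d = 0.420824 + 0.123574 = 0.544398.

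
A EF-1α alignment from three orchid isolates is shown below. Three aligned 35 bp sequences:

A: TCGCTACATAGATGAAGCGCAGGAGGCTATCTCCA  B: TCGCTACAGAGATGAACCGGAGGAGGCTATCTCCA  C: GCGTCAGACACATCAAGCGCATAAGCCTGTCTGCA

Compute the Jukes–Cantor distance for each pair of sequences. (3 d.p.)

A–B: 3/35 sites differ → p ≈ 0.085714, d = −0.75 ln(1 − 0.114285) = 0.091020 ≈ 0.091.
A–C: 12/35 sites differ → p ≈ 0.342857, d = −0.75 ln(1 − 0.457143) = 0.458182 ≈ 0.458.
B–C: 14/35 sites differ → p = 0.4, d = −0.75 ln(1 − 0.533333) = 0.571605 ≈ 0.572.

d(A,B) = 0.091, d(A,C) = 0.458, d(B,C) = 0.572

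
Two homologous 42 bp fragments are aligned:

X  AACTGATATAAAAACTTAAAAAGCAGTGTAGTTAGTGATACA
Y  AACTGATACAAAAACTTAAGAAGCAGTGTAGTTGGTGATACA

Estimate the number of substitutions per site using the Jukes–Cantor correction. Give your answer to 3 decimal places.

The sequences differ at 3 of 42 sites (9, 20, 34), so p = 3/42 ≈ 0.071429.
d = −(3/4) ln(1 − 4p/3) = −0.75 ln(1 − 0.095239) = −0.75 ln(0.904761)
  = −0.75 × (-0.100084) = 0.075063 substitutions/site.

0.075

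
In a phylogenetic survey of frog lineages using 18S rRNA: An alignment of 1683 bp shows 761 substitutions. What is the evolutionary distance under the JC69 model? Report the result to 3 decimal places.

0.693

p = 761/1683 ≈ 0.452169.
d = −(3/4) ln(1 − 4p/3) = −0.75 ln(1 − 0.602892) = −0.75 ln(0.397108)
  = −0.75 × (-0.923547) = 0.692660 substitutions/site.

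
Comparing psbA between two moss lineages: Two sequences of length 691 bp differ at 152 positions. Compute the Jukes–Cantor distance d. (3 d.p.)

p = 152/691 ≈ 0.219971.
d = −(3/4) ln(1 − 4p/3) = −0.75 ln(1 − 0.293295) = −0.75 ln(0.706705)
  = −0.75 × (-0.347142) = 0.260357 substitutions/site.

0.260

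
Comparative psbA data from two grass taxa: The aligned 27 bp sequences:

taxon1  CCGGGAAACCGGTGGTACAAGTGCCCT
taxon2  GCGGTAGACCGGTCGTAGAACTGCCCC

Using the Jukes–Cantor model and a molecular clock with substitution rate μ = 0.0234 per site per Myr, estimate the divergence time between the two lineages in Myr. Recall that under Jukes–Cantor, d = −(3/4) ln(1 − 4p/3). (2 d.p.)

6.80

The sequences differ at 7 of 27 sites (1, 5, 7, 14, 18, 21, 27), so p = 7/27 ≈ 0.259259.
d = −(3/4) ln(1 − 4p/3) = −0.75 ln(1 − 0.345679) = −0.75 ln(0.654321)
  = −0.75 × (-0.424157) = 0.318118 substitutions/site.
Under a molecular clock d = 2μt, so t = d/(2μ) = 0.318118 / (2 × 0.0234) = 6.80 Myr.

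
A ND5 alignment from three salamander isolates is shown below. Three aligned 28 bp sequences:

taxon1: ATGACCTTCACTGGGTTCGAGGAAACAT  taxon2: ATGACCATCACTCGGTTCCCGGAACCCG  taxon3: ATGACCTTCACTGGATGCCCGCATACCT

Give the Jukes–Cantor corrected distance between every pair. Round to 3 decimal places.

taxon1–taxon2: 7/28 sites differ → p = 0.25, d = −0.75 ln(1 − 0.333333) = 0.304098 ≈ 0.304.
taxon1–taxon3: 7/28 sites differ → p = 0.25, d = −0.75 ln(1 − 0.333333) = 0.304098 ≈ 0.304.
taxon2–taxon3: 8/28 sites differ → p ≈ 0.285714, d = −0.75 ln(1 − 0.380952) = 0.359679 ≈ 0.360.

d(taxon1,taxon2) = 0.304, d(taxon1,taxon3) = 0.304, d(taxon2,taxon3) = 0.360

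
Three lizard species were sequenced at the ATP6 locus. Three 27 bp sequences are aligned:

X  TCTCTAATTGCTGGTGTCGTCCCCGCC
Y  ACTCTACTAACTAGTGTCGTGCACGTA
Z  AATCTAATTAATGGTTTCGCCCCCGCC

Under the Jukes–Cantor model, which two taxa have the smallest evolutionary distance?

X and Z

X–Y: 9/27 differ, p = 0.333, d = 0.441.
X–Z: 6/27 differ, p = 0.222, d = 0.264.
Y–Z: 11/27 differ, p = 0.407, d = 0.588.
The smallest distance is between X and Z.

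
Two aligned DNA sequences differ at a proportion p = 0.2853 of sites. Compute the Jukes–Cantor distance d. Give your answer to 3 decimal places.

d = −(3/4) ln(1 − 4p/3) = −0.75 ln(1 − 0.3804) = −0.75 ln(0.6196)
  = −0.75 × (-0.478681) = 0.359011 substitutions/site.

0.359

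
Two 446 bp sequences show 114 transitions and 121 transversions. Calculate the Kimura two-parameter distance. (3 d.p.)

P = 114/446 ≈ 0.255605 and Q = 121/446 ≈ 0.2713.
Under the Kimura two-parameter model, d = −½ ln(1 − 2P − Q) − ¼ ln(1 − 2Q).
1 − 2P − Q = 0.21749, giving −½ ln(0.21749) = 0.762801.
1 − 2Q = 0.4574, giving −¼ ln(0.4574) = 0.195549.
d = 0.762801 + 0.195549 = 0.958350.

0.958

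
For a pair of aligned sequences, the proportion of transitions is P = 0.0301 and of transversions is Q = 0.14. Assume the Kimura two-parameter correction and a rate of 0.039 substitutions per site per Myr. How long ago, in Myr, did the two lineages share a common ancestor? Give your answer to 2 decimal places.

2.48

Under the Kimura two-parameter model, d = −½ ln(1 − 2P − Q) − ¼ ln(1 − 2Q).
1 − 2P − Q = 0.7998, giving −½ ln(0.7998) = 0.111697.
1 − 2Q = 0.72, giving −¼ ln(0.72) = 0.082126.
d = 0.111697 + 0.082126 = 0.193823.
Under a molecular clock d = 2μt, so t = d/(2μ) = 0.193823 / (2 × 0.039) = 2.48 Myr.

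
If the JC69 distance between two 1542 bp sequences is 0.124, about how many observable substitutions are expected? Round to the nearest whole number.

Invert JC69: p = (3/4)(1 − e^(−4d/3)) = 0.75 × (1 − e^(-0.165333)) = 0.75 × (1 − 0.847611) = 0.114292.
Expected differing sites = pL ≈ 0.114292 × 1542 = 176.238264 ≈ 176.

176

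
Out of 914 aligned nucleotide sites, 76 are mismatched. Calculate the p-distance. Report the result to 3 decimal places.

p = 76/914 = 0.083150… ≈ 0.083 (to 3 d.p.).

0.083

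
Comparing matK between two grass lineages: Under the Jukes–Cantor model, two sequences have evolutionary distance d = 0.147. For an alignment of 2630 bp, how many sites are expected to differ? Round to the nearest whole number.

351

Invert JC69: p = (3/4)(1 − e^(−4d/3)) = 0.75 × (1 − e^(-0.196)) = 0.75 × (1 − 0.822012) = 0.133491.
Expected differing sites = pL ≈ 0.133491 × 2630 = 351.08133 ≈ 351.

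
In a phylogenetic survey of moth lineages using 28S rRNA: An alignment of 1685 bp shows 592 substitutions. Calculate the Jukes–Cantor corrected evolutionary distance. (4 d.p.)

p = 592/1685 ≈ 0.351335.
d = −(3/4) ln(1 − 4p/3) = −0.75 ln(1 − 0.468447) = −0.75 ln(0.531553)
  = −0.75 × (-0.631952) = 0.473964 substitutions/site.

0.4740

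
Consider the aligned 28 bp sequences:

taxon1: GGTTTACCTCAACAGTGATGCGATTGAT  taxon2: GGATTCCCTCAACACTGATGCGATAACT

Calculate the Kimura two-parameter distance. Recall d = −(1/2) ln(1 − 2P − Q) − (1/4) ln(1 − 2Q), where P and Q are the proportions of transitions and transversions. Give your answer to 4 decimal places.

Of 28 sites, 1 differences are transitions and 5 are transversions, so P = 1/28 ≈ 0.035714 and Q = 5/28 ≈ 0.178571.
Under the Kimura two-parameter model, d = −½ ln(1 − 2P − Q) − ¼ ln(1 − 2Q).
1 − 2P − Q = 0.750001, giving −½ ln(0.750001) = 0.143840.
1 − 2Q = 0.642858, giving −¼ ln(0.642858) = 0.110458.
d = 0.143840 + 0.110458 = 0.254298.

0.2543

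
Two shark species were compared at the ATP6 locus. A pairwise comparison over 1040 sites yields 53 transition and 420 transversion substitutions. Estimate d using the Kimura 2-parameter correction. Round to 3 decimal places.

P = 53/1040 ≈ 0.050962 and Q = 420/1040 ≈ 0.403846.
Under the Kimura two-parameter model, d = −½ ln(1 − 2P − Q) − ¼ ln(1 − 2Q).
1 − 2P − Q = 0.49423, giving −½ ln(0.49423) = 0.352377.
1 − 2Q = 0.192308, giving −¼ ln(0.192308) = 0.412164.
d = 0.352377 + 0.412164 = 0.764541.

0.765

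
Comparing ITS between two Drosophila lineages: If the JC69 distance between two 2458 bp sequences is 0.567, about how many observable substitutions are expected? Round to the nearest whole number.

Invert JC69: p = (3/4)(1 − e^(−4d/3)) = 0.75 × (1 − e^(-0.756)) = 0.75 × (1 − 0.469541) = 0.397844.
Expected differing sites = pL ≈ 0.397844 × 2458 = 977.900552 ≈ 978.

978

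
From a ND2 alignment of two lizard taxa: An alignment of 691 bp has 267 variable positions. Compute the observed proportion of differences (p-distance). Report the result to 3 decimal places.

p = 267/691 = 0.386396… ≈ 0.386 (to 3 d.p.).

0.386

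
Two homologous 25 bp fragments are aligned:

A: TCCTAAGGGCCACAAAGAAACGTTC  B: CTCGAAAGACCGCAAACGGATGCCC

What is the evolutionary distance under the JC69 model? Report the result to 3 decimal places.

0.766

The sequences differ at 12 of 25 sites, so p = 12/25 = 0.48.
d = −(3/4) ln(1 − 4p/3) = −0.75 ln(1 − 0.64) = −0.75 ln(0.36)
  = −0.75 × (-1.021651) = 0.766238 substitutions/site.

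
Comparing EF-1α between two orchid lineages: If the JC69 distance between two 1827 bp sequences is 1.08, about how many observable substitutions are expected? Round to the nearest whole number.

Invert JC69: p = (3/4)(1 − e^(−4d/3)) = 0.75 × (1 − e^(-1.44)) = 0.75 × (1 − 0.236928) = 0.572304.
Expected differing sites = pL ≈ 0.572304 × 1827 = 1045.599408 ≈ 1046.

1046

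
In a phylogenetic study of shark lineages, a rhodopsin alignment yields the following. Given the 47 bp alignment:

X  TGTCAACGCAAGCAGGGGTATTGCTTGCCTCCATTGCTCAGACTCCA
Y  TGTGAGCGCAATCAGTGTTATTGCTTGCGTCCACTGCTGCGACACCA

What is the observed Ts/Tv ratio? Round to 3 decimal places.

Transitions are A↔G and C↔T; transversions are all other mismatches.
Transitions: 2. Transversions: 8.
R = 2/8 = 0.250.

0.250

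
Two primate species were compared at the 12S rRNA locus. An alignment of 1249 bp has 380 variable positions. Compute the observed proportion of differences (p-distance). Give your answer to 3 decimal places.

0.304

p = 380/1249 = 0.304243… ≈ 0.304 (to 3 d.p.).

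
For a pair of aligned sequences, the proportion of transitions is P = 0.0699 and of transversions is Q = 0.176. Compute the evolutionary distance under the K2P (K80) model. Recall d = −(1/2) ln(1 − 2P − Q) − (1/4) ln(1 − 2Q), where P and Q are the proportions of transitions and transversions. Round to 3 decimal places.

Under the Kimura two-parameter model, d = −½ ln(1 − 2P − Q) − ¼ ln(1 − 2Q).
1 − 2P − Q = 0.6842, giving −½ ln(0.6842) = 0.189753.
1 − 2Q = 0.648, giving −¼ ln(0.648) = 0.108466.
d = 0.189753 + 0.108466 = 0.298219.

0.298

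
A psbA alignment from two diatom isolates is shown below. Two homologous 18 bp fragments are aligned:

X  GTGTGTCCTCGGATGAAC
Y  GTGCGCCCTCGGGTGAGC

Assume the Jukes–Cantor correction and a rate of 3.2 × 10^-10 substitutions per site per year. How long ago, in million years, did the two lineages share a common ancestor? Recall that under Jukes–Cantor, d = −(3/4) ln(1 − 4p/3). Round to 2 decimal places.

The sequences differ at 4 of 18 sites (4, 6, 13, 17), so p = 4/18 ≈ 0.222222.
d = −(3/4) ln(1 − 4p/3) = −0.75 ln(1 − 0.296296) = −0.75 ln(0.703704)
  = −0.75 × (-0.351397) = 0.263548 substitutions/site.
Under a molecular clock d = 2μt, so t = d/(2μ) = 0.263548 / (2 × 3.2 × 10^-10) = 411.79 million years.

411.79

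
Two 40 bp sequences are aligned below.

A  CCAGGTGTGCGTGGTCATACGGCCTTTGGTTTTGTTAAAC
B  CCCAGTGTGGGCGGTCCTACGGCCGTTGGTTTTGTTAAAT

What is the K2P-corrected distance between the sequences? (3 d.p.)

Of 40 sites, 3 differences are transitions and 4 are transversions, so P = 3/40 = 0.075 and Q = 4/40 = 0.1.
Under the Kimura two-parameter model, d = −½ ln(1 − 2P − Q) − ¼ ln(1 − 2Q).
1 − 2P − Q = 0.75, giving −½ ln(0.75) = 0.143841.
1 − 2Q = 0.8, giving −¼ ln(0.8) = 0.055786.
d = 0.143841 + 0.055786 = 0.199627.

0.200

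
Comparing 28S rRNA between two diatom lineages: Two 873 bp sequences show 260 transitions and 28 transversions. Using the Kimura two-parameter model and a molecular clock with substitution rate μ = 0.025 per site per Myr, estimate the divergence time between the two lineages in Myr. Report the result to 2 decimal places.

10.21

P = 260/873 ≈ 0.297824 and Q = 28/873 ≈ 0.032073.
Under the Kimura two-parameter model, d = −½ ln(1 − 2P − Q) − ¼ ln(1 − 2Q).
1 − 2P − Q = 0.372279, giving −½ ln(0.372279) = 0.494056.
1 − 2Q = 0.935854, giving −¼ ln(0.935854) = 0.016574.
d = 0.494056 + 0.016574 = 0.510630.
Under a molecular clock d = 2μt, so t = d/(2μ) = 0.510630 / (2 × 0.025) = 10.21 Myr.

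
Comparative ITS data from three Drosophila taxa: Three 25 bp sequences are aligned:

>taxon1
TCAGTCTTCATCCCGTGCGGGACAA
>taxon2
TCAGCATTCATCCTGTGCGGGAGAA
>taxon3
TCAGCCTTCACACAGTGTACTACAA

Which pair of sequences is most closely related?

taxon1–taxon2: 4/25 differ, p = 0.160, d = 0.180.
taxon1–taxon3: 8/25 differ, p = 0.320, d = 0.417.
taxon2–taxon3: 9/25 differ, p = 0.360, d = 0.490.
The smallest distance is between taxon1 and taxon2.

taxon1 and taxon2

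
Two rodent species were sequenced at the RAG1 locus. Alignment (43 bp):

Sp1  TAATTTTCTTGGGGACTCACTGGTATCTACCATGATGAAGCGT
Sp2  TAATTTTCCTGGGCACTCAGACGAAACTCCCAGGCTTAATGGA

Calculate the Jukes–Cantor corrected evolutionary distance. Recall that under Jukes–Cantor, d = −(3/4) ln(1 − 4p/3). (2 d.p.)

0.43

The sequences differ at 14 of 43 sites, so p = 14/43 ≈ 0.325581.
d = −(3/4) ln(1 − 4p/3) = −0.75 ln(1 − 0.434108) = −0.75 ln(0.565892)
  = −0.75 × (-0.569352) = 0.427014 substitutions/site.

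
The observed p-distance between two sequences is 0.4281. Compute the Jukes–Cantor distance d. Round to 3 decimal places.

0.634

d = −(3/4) ln(1 − 4p/3) = −0.75 ln(1 − 0.5708) = −0.75 ln(0.4292)
  = −0.75 × (-0.845832) = 0.634374 substitutions/site.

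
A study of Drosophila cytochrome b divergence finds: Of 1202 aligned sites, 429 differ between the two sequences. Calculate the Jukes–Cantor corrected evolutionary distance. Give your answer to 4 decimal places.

0.4845

p = 429/1202 ≈ 0.356905.
d = −(3/4) ln(1 − 4p/3) = −0.75 ln(1 − 0.475873) = −0.75 ln(0.524127)
  = −0.75 × (-0.646021) = 0.484516 substitutions/site.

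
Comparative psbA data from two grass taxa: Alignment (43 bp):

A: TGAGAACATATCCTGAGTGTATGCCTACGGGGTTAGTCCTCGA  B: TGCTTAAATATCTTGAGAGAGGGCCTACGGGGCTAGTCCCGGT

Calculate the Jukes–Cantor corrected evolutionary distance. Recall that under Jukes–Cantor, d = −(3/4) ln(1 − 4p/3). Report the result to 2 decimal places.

0.39

The sequences differ at 13 of 43 sites, so p = 13/43 ≈ 0.302326.
d = −(3/4) ln(1 − 4p/3) = −0.75 ln(1 − 0.403101) = −0.75 ln(0.596899)
  = −0.75 × (-0.516007) = 0.387005 substitutions/site.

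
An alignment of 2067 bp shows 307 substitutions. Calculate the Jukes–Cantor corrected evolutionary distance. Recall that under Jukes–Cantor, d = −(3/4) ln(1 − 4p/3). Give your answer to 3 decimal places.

0.166

p = 307/2067 ≈ 0.148524.
d = −(3/4) ln(1 − 4p/3) = −0.75 ln(1 − 0.198032) = −0.75 ln(0.801968)
  = −0.75 × (-0.220687) = 0.165515 substitutions/site.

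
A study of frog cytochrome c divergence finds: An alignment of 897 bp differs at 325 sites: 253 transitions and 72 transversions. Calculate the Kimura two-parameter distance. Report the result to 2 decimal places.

P = 253/897 ≈ 0.282051 and Q = 72/897 ≈ 0.080268.
Under the Kimura two-parameter model, d = −½ ln(1 − 2P − Q) − ¼ ln(1 − 2Q).
1 − 2P − Q = 0.35563, giving −½ ln(0.35563) = 0.516932.
1 − 2Q = 0.839464, giving −¼ ln(0.839464) = 0.043748.
d = 0.516932 + 0.043748 = 0.560680.

0.56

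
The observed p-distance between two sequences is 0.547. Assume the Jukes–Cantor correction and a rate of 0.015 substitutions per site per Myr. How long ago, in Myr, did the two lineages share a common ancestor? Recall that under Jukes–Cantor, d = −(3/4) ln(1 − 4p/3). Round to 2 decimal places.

32.67

d = −(3/4) ln(1 − 4p/3) = −0.75 ln(1 − 0.729333) = −0.75 ln(0.270667)
  = −0.75 × (-1.306866) = 0.980150 substitutions/site.
Under a molecular clock d = 2μt, so t = d/(2μ) = 0.980150 / (2 × 0.015) = 32.67 Myr.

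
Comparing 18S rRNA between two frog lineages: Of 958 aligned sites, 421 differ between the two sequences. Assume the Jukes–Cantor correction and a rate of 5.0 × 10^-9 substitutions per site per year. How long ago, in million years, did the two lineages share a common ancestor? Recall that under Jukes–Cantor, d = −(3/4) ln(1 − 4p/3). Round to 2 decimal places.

66.13

p = 421/958 ≈ 0.439457.
d = −(3/4) ln(1 − 4p/3) = −0.75 ln(1 − 0.585943) = −0.75 ln(0.414057)
  = −0.75 × (-0.881752) = 0.661314 substitutions/site.
Under a molecular clock d = 2μt, so t = d/(2μ) = 0.661314 / (2 × 5.0 × 10^-9) = 66.13 million years.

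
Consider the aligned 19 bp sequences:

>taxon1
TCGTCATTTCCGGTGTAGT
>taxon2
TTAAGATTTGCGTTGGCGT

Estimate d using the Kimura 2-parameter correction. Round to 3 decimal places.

0.623

Of 19 sites, 2 differences are transitions and 6 are transversions, so P = 2/19 ≈ 0.105263 and Q = 6/19 ≈ 0.315789.
Under the Kimura two-parameter model, d = −½ ln(1 − 2P − Q) − ¼ ln(1 − 2Q).
1 − 2P − Q = 0.473685, giving −½ ln(0.473685) = 0.373606.
1 − 2Q = 0.368422, giving −¼ ln(0.368422) = 0.249632.
d = 0.373606 + 0.249632 = 0.623238.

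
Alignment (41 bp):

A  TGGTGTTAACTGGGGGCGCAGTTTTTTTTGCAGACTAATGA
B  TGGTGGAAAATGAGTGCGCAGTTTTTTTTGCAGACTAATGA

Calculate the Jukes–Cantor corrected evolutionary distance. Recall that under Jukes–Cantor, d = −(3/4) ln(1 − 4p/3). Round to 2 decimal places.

0.13

The sequences differ at 5 of 41 sites (6, 7, 10, 13, 15), so p = 5/41 ≈ 0.121951.
d = −(3/4) ln(1 − 4p/3) = −0.75 ln(1 − 0.162601) = −0.75 ln(0.837399)
  = −0.75 × (-0.177455) = 0.133091 substitutions/site.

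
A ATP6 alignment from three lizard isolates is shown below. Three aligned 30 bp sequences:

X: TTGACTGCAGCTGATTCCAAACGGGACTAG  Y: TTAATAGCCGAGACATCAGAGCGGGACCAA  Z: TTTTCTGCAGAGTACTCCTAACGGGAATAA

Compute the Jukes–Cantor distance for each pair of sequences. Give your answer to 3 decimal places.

d(X,Y) = 0.730, d(X,Z) = 0.383, d(Y,Z) = 0.647

X–Y: 14/30 sites differ → p ≈ 0.466667, d = −0.75 ln(1 − 0.622223) = 0.730088 ≈ 0.730.
X–Z: 9/30 sites differ → p = 0.3, d = −0.75 ln(1 − 0.4) = 0.383119 ≈ 0.383.
Y–Z: 13/30 sites differ → p ≈ 0.433333, d = −0.75 ln(1 − 0.577777) = 0.646666 ≈ 0.647.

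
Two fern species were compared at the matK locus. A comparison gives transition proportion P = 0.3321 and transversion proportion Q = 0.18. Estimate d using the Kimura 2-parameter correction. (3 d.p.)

Under the Kimura two-parameter model, d = −½ ln(1 − 2P − Q) − ¼ ln(1 − 2Q).
1 − 2P − Q = 0.1558, giving −½ ln(0.1558) = 0.929591.
1 − 2Q = 0.64, giving −¼ ln(0.64) = 0.111572.
d = 0.929591 + 0.111572 = 1.041163.

1.041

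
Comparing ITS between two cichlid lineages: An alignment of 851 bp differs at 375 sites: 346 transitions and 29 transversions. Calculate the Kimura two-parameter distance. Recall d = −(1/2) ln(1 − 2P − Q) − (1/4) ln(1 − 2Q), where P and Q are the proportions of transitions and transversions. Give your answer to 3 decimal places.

P = 346/851 ≈ 0.40658 and Q = 29/851 ≈ 0.034078.
Under the Kimura two-parameter model, d = −½ ln(1 − 2P − Q) − ¼ ln(1 − 2Q).
1 − 2P − Q = 0.152762, giving −½ ln(0.152762) = 0.939437.
1 − 2Q = 0.931844, giving −¼ ln(0.931844) = 0.017647.
d = 0.939437 + 0.017647 = 0.957084.

0.957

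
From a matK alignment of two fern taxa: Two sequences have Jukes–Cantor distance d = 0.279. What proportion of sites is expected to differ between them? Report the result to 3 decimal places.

0.233

p = (3/4)(1 − e^(−4d/3)) = 0.75 × (1 − e^(-0.372)) = 0.75 × (1 − 0.689354) = 0.232985.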